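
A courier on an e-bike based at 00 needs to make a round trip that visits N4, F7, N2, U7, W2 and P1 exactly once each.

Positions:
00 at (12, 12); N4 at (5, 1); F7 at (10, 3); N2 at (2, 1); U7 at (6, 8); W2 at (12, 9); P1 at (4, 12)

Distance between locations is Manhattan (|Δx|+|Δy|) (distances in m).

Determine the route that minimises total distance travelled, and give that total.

46 m — the shortest possible round trip.

With 6 stops there are 6!/2 = 360 distinct round trips (a route and its reverse cost the same).
00→N4→F7→N2→U7→W2→P1→00: 18+7+10+11+7+11+8 = 72
00→N4→F7→N2→U7→P1→W2→00: 18+7+10+11+6+11+3 = 66
00→N4→F7→N2→W2→U7→P1→00: 18+7+10+18+7+6+8 = 74
00→N4→F7→N2→W2→P1→U7→00: 18+7+10+18+11+6+10 = 80
00→N4→F7→N2→P1→U7→W2→00: 18+7+10+13+6+7+3 = 64
00→N4→F7→N2→P1→W2→U7→00: 18+7+10+13+11+7+10 = 76
00→N4→F7→U7→N2→W2→P1→00: 18+7+9+11+18+11+8 = 82
00→N4→F7→U7→N2→P1→W2→00: 18+7+9+11+13+11+3 = 72
… (352 more)
00→W2→F7→N4→N2→U7→P1→00: 3+8+7+3+11+6+8 = 46  ← best
The minimum is 46.
One optimal route: 00 → W2 → F7 → N4 → N2 → U7 → P1 → 00 (or its reverse).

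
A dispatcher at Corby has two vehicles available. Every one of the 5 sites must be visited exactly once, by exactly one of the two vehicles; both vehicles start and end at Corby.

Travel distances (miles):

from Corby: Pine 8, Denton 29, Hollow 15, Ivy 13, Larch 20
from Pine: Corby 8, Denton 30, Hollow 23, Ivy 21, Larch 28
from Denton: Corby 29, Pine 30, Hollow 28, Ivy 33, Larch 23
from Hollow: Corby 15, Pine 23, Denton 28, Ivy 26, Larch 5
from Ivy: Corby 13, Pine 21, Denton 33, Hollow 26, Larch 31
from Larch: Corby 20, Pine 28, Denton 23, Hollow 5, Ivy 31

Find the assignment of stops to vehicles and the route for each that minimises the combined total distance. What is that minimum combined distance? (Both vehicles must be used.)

Try each way of splitting the stops between the two vehicles (each non-empty) and, for each split, find the best tour for each vehicle:
  {Pine} + {Denton, Hollow, Ivy, Larch}: 16 + 89 = 105
  {Denton} + {Pine, Hollow, Ivy, Larch}: 58 + 80 = 138
  {Pine, Denton} + {Hollow, Ivy, Larch}: 67 + 64 = 131
  {Hollow} + {Pine, Denton, Ivy, Larch}: 30 + 105 = 135
  {Pine, Hollow} + {Denton, Ivy, Larch}: 46 + 89 = 135
  {Denton, Hollow} + {Pine, Ivy, Larch}: 72 + 80 = 152
  … (15 splits in total)
Best: vehicle 1 Corby → Pine → Corby = 16; vehicle 2 Corby → Hollow → Larch → Denton → Ivy → Corby = 89; combined 105.

105 miles — the smallest possible combined total.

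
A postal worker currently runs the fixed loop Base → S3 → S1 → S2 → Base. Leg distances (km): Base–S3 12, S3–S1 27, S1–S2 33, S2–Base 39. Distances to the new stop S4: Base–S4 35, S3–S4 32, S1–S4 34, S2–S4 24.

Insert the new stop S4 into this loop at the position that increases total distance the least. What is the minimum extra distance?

Insertion cost between consecutive stops i–j is d(i,S4) + d(S4,j) − d(i,j):
  between Base and S3: 35 + 32 − 12 = 55
  between S3 and S1: 32 + 34 − 27 = 39
  between S1 and S2: 34 + 24 − 33 = 25
  between S2 and Base: 24 + 35 − 39 = 20
Cheapest insertion is between S2 and Base, adding 20.
New total = 111 + 20 = 131.

Minimum extra distance: 20 km, inserting S4 between S2 and Base.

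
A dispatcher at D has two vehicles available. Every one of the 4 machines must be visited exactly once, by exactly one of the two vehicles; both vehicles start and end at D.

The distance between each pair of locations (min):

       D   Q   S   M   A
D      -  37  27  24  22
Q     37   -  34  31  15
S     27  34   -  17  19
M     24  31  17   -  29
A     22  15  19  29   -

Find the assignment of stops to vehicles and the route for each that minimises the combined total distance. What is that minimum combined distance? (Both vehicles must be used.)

Try each way of splitting the stops between the two vehicles (each non-empty) and, for each split, find the best tour for each vehicle:
  {Q} + {S, M, A}: 74 + 82 = 156
  {S} + {Q, M, A}: 54 + 92 = 146
  {Q, S} + {M, A}: 98 + 75 = 173
  {M} + {Q, S, A}: 48 + 98 = 146
  {Q, M} + {S, A}: 92 + 68 = 160
  {S, M} + {Q, A}: 68 + 74 = 142
  … (7 splits in total)
Best: vehicle 1 D → S → M → D = 68; vehicle 2 D → Q → A → D = 74; combined 142.

Minimum combined distance: 142 min.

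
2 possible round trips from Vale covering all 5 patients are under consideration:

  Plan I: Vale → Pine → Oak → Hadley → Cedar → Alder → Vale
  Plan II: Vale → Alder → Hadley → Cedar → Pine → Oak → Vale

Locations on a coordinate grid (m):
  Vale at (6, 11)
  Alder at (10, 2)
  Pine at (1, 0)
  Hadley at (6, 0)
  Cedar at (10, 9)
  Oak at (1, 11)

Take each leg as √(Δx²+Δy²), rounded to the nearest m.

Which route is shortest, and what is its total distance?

53 m — Plan II is the shortest.

Plan I: 12 + 11 + 12 + 10 + 7 + 10 = 62
Plan II: 10 + 4 + 10 + 13 + 11 + 5 = 53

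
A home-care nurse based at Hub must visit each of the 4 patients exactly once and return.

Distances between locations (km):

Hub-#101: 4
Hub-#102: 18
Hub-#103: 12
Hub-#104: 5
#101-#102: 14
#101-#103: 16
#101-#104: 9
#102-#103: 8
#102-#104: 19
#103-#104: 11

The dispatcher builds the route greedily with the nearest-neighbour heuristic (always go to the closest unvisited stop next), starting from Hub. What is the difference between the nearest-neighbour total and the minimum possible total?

The nearest-neighbour route is 8 km longer than optimal.

From Hub: #101=4, #104=5, #103=12, #102=18 → choose #101 (4).
From #101: #104=9, #102=14, #103=16 → choose #104 (9).
From #104: #103=11, #102=19 → choose #103 (11).
From #103: #102=8 → choose #102 (8).
NN route Hub → #101 → #104 → #103 → #102 → Hub costs 50.
Optimal: Hub → #101 → #102 → #103 → #104 → Hub costs 42 (by enumerating all 12 distinct tours).
Excess = 50 − 42 = 8.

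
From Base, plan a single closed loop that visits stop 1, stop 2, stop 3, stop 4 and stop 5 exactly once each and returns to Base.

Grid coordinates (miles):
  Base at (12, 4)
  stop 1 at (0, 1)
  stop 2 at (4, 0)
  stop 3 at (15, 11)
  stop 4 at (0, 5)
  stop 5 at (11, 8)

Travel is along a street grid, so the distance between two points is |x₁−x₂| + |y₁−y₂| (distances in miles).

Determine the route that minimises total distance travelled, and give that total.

There are 60 distinct closed tours to check (reversals are equivalent).
Base - stop 1 - stop 2 - stop 3 - stop 4 - stop 5 - Base: 15+5+22+21+14+5 = 82
Base - stop 1 - stop 2 - stop 3 - stop 5 - stop 4 - Base: 15+5+22+7+14+13 = 76
Base - stop 1 - stop 2 - stop 4 - stop 3 - stop 5 - Base: 15+5+9+21+7+5 = 62
Base - stop 1 - stop 2 - stop 4 - stop 5 - stop 3 - Base: 15+5+9+14+7+10 = 60
Base - stop 1 - stop 2 - stop 5 - stop 3 - stop 4 - Base: 15+5+15+7+21+13 = 76
Base - stop 1 - stop 2 - stop 5 - stop 4 - stop 3 - Base: 15+5+15+14+21+10 = 80
Base - stop 1 - stop 3 - stop 2 - stop 4 - stop 5 - Base: 15+25+22+9+14+5 = 90
Base - stop 1 - stop 3 - stop 2 - stop 5 - stop 4 - Base: 15+25+22+15+14+13 = 104
Base - stop 1 - stop 3 - stop 4 - stop 2 - stop 5 - Base: 15+25+21+9+15+5 = 90
Base - stop 1 - stop 3 - stop 4 - stop 5 - stop 2 - Base: 15+25+21+14+15+12 = 102
Base - stop 1 - stop 3 - stop 5 - stop 2 - stop 4 - Base: 15+25+7+15+9+13 = 84
Base - stop 1 - stop 3 - stop 5 - stop 4 - stop 2 - Base: 15+25+7+14+9+12 = 82
Base - stop 1 - stop 4 - stop 2 - stop 3 - stop 5 - Base: 15+4+9+22+7+5 = 62
Base - stop 1 - stop 4 - stop 2 - stop 5 - stop 3 - Base: 15+4+9+15+7+10 = 60
… (46 more)
Base - stop 2 - stop 1 - stop 4 - stop 5 - stop 3 - Base: 12+5+4+14+7+10 = 52  ← best
The minimum is 52.
One optimal route: Base → stop 2 → stop 1 → stop 4 → stop 5 → stop 3 → Base (or its reverse).

Shortest round trip = 52 miles.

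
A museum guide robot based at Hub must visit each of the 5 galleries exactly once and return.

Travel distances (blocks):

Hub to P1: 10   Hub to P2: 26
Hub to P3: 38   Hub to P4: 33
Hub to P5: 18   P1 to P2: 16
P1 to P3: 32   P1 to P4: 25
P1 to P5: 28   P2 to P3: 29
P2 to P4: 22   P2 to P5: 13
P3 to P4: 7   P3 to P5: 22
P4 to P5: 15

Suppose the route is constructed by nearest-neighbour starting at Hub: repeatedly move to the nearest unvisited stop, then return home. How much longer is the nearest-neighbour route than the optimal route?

Hub: P1=10, P5=18, P2=26, P4=33, P3=38 ⇒ P1
P1: P2=16, P4=25, P5=28, P3=32 ⇒ P2
P2: P5=13, P4=22, P3=29 ⇒ P5
P5: P4=15, P3=22 ⇒ P4
P4: P3=7 ⇒ P3
NN route Hub → P1 → P2 → P5 → P4 → P3 → Hub costs 99.
Optimal: Hub → P1 → P2 → P3 → P4 → P5 → Hub costs 95 (by enumerating all 60 distinct tours).
Excess = 99 − 95 = 4.

The nearest-neighbour route is 4 blocks longer than optimal.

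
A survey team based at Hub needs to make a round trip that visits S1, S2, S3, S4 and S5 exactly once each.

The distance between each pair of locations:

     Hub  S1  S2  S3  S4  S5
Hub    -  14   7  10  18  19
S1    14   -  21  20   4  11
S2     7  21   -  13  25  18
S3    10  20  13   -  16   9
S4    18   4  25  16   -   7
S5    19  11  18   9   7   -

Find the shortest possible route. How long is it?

Hub-S1-S2-S3-S4-S5-Hub: 14+21+13+16+7+19 = 90
Hub-S1-S2-S3-S5-S4-Hub: 14+21+13+9+7+18 = 82
Hub-S1-S2-S4-S3-S5-Hub: 14+21+25+16+9+19 = 104
Hub-S1-S2-S4-S5-S3-Hub: 14+21+25+7+9+10 = 86
Hub-S1-S2-S5-S3-S4-Hub: 14+21+18+9+16+18 = 96
Hub-S1-S2-S5-S4-S3-Hub: 14+21+18+7+16+10 = 86
Hub-S1-S3-S2-S4-S5-Hub: 14+20+13+25+7+19 = 98
Hub-S1-S3-S2-S5-S4-Hub: 14+20+13+18+7+18 = 90
Hub-S1-S3-S4-S2-S5-Hub: 14+20+16+25+18+19 = 112
Hub-S1-S3-S4-S5-S2-Hub: 14+20+16+7+18+7 = 82
Hub-S1-S3-S5-S2-S4-Hub: 14+20+9+18+25+18 = 104
Hub-S1-S3-S5-S4-S2-Hub: 14+20+9+7+25+7 = 82
Hub-S1-S4-S2-S3-S5-Hub: 14+4+25+13+9+19 = 84
Hub-S1-S4-S2-S5-S3-Hub: 14+4+25+18+9+10 = 80
… (46 more)
Hub-S1-S4-S5-S3-S2-Hub: 14+4+7+9+13+7 = 54  ← best
The minimum is 54.
One optimal route: Hub → S1 → S4 → S5 → S3 → S2 → Hub (or its reverse).

Shortest round trip = 54.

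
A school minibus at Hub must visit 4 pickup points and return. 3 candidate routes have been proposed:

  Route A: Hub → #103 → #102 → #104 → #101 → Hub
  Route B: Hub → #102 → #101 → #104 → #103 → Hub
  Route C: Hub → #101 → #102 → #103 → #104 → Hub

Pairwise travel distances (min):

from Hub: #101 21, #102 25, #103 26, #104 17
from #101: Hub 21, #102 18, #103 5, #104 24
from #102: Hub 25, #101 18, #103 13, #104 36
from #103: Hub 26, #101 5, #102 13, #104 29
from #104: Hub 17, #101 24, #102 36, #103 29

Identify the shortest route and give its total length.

98 min — Route C is the shortest.

Route A: 26 + 13 + 36 + 24 + 21 = 120
Route B: 25 + 18 + 24 + 29 + 26 = 122
Route C: 21 + 18 + 13 + 29 + 17 = 98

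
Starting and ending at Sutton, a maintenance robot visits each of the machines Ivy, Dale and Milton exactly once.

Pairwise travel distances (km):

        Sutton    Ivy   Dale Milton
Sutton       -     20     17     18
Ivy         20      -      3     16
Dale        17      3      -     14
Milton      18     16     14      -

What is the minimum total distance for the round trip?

Sutton-Ivy-Dale-Milton-Sutton: 20+3+14+18 = 55
Sutton-Ivy-Milton-Dale-Sutton: 20+16+14+17 = 67
Sutton-Dale-Ivy-Milton-Sutton: 17+3+16+18 = 54
The minimum is 54.
One optimal route: Sutton → Dale → Ivy → Milton → Sutton (or its reverse).

Shortest round trip = 54 km.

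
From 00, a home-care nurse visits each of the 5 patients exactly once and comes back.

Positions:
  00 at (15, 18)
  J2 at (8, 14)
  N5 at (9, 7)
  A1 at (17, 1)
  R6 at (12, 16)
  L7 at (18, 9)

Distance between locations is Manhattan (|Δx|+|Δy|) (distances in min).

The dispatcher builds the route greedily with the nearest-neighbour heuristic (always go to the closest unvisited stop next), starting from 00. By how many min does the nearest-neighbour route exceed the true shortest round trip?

00: R6=5, J2=11, L7=12, N5=17, A1=19 ⇒ R6
R6: J2=6, N5=12, L7=13, A1=20 ⇒ J2
J2: N5=8, L7=15, A1=22 ⇒ N5
N5: L7=11, A1=14 ⇒ L7
L7: A1=9 ⇒ A1
NN route 00 → R6 → J2 → N5 → L7 → A1 → 00 costs 58.
Optimal: 00 → R6 → J2 → N5 → A1 → L7 → 00 costs 54 (by enumerating all 60 distinct tours).
Excess = 58 − 54 = 4.

Excess over optimum: 4 min.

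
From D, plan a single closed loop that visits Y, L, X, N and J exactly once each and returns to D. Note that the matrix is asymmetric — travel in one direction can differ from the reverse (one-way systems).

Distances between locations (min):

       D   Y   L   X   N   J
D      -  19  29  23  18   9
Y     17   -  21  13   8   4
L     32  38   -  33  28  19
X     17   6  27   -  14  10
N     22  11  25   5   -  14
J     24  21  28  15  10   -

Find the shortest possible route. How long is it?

D→Y→L→X→N→J→D: 19+21+33+14+14+24 = 125
D→Y→L→X→J→N→D: 19+21+33+10+10+22 = 115
D→Y→L→N→X→J→D: 19+21+28+5+10+24 = 107
D→Y→L→N→J→X→D: 19+21+28+14+15+17 = 114
D→Y→L→J→X→N→D: 19+21+19+15+14+22 = 110
D→Y→L→J→N→X→D: 19+21+19+10+5+17 = 91
D→Y→X→L→N→J→D: 19+13+27+28+14+24 = 125
D→Y→X→L→J→N→D: 19+13+27+19+10+22 = 110
D→Y→X→N→L→J→D: 19+13+14+25+19+24 = 114
D→Y→X→N→J→L→D: 19+13+14+14+28+32 = 120
D→Y→X→J→L→N→D: 19+13+10+28+28+22 = 120
D→Y→X→J→N→L→D: 19+13+10+10+25+32 = 109
D→Y→N→L→X→J→D: 19+8+25+33+10+24 = 119
D→Y→N→L→J→X→D: 19+8+25+19+15+17 = 103
… (106 more)
D→J→N→X→Y→L→D: 9+10+5+6+21+32 = 83  ← best
The minimum is 83.
One optimal route: D → J → N → X → Y → L → D.

Minimum total distance: 83 min.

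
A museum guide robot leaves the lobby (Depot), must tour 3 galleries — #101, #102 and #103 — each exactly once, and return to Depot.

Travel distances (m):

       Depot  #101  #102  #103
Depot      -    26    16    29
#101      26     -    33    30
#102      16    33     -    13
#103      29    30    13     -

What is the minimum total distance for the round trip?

Minimum total distance: 85 m.

Depot - #101 - #102 - #103 - Depot: 26+33+13+29 = 101
Depot - #101 - #103 - #102 - Depot: 26+30+13+16 = 85
Depot - #102 - #101 - #103 - Depot: 16+33+30+29 = 108
The minimum is 85.
One optimal route: Depot → #101 → #103 → #102 → Depot (or its reverse).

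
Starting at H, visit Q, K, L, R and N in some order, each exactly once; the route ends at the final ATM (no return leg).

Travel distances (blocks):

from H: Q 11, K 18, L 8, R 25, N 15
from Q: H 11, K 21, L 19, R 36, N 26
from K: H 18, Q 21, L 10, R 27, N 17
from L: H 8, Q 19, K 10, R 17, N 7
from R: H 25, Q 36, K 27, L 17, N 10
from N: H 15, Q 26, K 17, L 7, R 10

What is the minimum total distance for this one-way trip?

59 blocks — the minimum one-way total.

There are 5! = 120 possible orderings.
H→Q→K→L→R→N: 11+21+10+17+10 = 69
H→Q→K→L→N→R: 11+21+10+7+10 = 59
H→Q→K→R→L→N: 11+21+27+17+7 = 83
H→Q→K→R→N→L: 11+21+27+10+7 = 76
H→Q→K→N→L→R: 11+21+17+7+17 = 73
H→Q→K→N→R→L: 11+21+17+10+17 = 76
H→Q→L→K→R→N: 11+19+10+27+10 = 77
H→Q→L→K→N→R: 11+19+10+17+10 = 67
H→Q→L→R→K→N: 11+19+17+27+17 = 91
H→Q→L→R→N→K: 11+19+17+10+17 = 74
H→Q→L→N→K→R: 11+19+7+17+27 = 81
H→Q→L→N→R→K: 11+19+7+10+27 = 74
H→Q→R→K→L→N: 11+36+27+10+7 = 91
H→Q→R→K→N→L: 11+36+27+17+7 = 98
… (106 more)
The minimum is 59.
One shortest path: H → Q → K → L → N → R.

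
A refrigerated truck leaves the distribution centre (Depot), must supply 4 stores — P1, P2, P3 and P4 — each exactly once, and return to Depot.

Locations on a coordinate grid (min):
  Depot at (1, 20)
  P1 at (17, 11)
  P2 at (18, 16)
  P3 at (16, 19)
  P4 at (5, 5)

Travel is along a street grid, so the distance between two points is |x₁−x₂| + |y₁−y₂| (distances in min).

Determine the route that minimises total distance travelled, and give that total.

There are 12 distinct closed tours to check (reversals are equivalent).
Depot - P1 - P2 - P3 - P4 - Depot: 25+6+5+25+19 = 80
Depot - P1 - P2 - P4 - P3 - Depot: 25+6+24+25+16 = 96
Depot - P1 - P3 - P2 - P4 - Depot: 25+9+5+24+19 = 82
Depot - P1 - P3 - P4 - P2 - Depot: 25+9+25+24+21 = 104
Depot - P1 - P4 - P2 - P3 - Depot: 25+18+24+5+16 = 88
Depot - P1 - P4 - P3 - P2 - Depot: 25+18+25+5+21 = 94
Depot - P2 - P1 - P3 - P4 - Depot: 21+6+9+25+19 = 80
Depot - P2 - P1 - P4 - P3 - Depot: 21+6+18+25+16 = 86
Depot - P2 - P3 - P1 - P4 - Depot: 21+5+9+18+19 = 72
Depot - P2 - P4 - P1 - P3 - Depot: 21+24+18+9+16 = 88
Depot - P3 - P1 - P2 - P4 - Depot: 16+9+6+24+19 = 74
Depot - P3 - P2 - P1 - P4 - Depot: 16+5+6+18+19 = 64
The minimum is 64.
One optimal route: Depot → P3 → P2 → P1 → P4 → Depot (or its reverse).

Shortest round trip = 64 min.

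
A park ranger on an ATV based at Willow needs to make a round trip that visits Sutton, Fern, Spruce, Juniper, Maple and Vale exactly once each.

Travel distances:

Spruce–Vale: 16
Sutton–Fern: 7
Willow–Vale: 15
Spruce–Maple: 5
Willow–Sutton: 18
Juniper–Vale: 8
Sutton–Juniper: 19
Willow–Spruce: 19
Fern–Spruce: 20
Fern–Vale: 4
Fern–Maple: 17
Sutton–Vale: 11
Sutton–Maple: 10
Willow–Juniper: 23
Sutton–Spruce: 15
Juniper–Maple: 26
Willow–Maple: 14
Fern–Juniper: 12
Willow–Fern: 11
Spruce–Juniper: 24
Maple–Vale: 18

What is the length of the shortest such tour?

Shortest round trip = 76.

With 6 stops there are 6!/2 = 360 distinct round trips (a route and its reverse cost the same).
Willow-Sutton-Fern-Spruce-Juniper-Maple-Vale-Willow: 18+7+20+24+26+18+15 = 128
Willow-Sutton-Fern-Spruce-Juniper-Vale-Maple-Willow: 18+7+20+24+8+18+14 = 109
Willow-Sutton-Fern-Spruce-Maple-Juniper-Vale-Willow: 18+7+20+5+26+8+15 = 99
Willow-Sutton-Fern-Spruce-Maple-Vale-Juniper-Willow: 18+7+20+5+18+8+23 = 99
Willow-Sutton-Fern-Spruce-Vale-Juniper-Maple-Willow: 18+7+20+16+8+26+14 = 109
Willow-Sutton-Fern-Spruce-Vale-Maple-Juniper-Willow: 18+7+20+16+18+26+23 = 128
Willow-Sutton-Fern-Juniper-Spruce-Maple-Vale-Willow: 18+7+12+24+5+18+15 = 99
Willow-Sutton-Fern-Juniper-Spruce-Vale-Maple-Willow: 18+7+12+24+16+18+14 = 109
… (352 more)
Willow-Fern-Juniper-Vale-Sutton-Spruce-Maple-Willow: 11+12+8+11+15+5+14 = 76  ← best
The minimum is 76.
One optimal route: Willow → Fern → Juniper → Vale → Sutton → Spruce → Maple → Willow (or its reverse).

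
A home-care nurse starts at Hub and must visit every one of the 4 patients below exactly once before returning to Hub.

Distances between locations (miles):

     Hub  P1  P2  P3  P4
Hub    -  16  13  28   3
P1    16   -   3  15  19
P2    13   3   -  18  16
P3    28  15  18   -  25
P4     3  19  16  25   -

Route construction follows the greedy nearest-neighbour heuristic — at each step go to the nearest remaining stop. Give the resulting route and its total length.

Total distance 65 miles via the nearest-neighbour route Hub → P4 → P2 → P1 → P3 → Hub.

From Hub: distances to unvisited — P4=3, P2=13, P1=16, P3=28. Nearest is P4 (3).
From P4: distances to unvisited — P2=16, P1=19, P3=25. Nearest is P2 (16).
From P2: distances to unvisited — P1=3, P3=18. Nearest is P1 (3).
From P1: distances to unvisited — P3=15. Nearest is P3 (15).
Return P3→Hub: 28.
Total = 3 + 16 + 3 + 15 + 28 = 65.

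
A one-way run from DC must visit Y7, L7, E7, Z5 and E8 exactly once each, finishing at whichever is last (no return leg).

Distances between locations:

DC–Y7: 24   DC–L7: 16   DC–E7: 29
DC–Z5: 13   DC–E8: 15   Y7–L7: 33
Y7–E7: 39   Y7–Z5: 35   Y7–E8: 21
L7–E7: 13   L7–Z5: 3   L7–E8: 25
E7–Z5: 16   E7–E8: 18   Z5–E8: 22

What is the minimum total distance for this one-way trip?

There are 5! = 120 possible orderings.
DC→Y7→L7→E7→Z5→E8: 24+33+13+16+22 = 108
DC→Y7→L7→E7→E8→Z5: 24+33+13+18+22 = 110
DC→Y7→L7→Z5→E7→E8: 24+33+3+16+18 = 94
DC→Y7→L7→Z5→E8→E7: 24+33+3+22+18 = 100
DC→Y7→L7→E8→E7→Z5: 24+33+25+18+16 = 116
DC→Y7→L7→E8→Z5→E7: 24+33+25+22+16 = 120
DC→Y7→E7→L7→Z5→E8: 24+39+13+3+22 = 101
DC→Y7→E7→L7→E8→Z5: 24+39+13+25+22 = 123
DC→Y7→E7→Z5→L7→E8: 24+39+16+3+25 = 107
DC→Y7→E7→Z5→E8→L7: 24+39+16+22+25 = 126
DC→Y7→E7→E8→L7→Z5: 24+39+18+25+3 = 109
DC→Y7→E7→E8→Z5→L7: 24+39+18+22+3 = 106
DC→Y7→Z5→L7→E7→E8: 24+35+3+13+18 = 93
DC→Y7→Z5→L7→E8→E7: 24+35+3+25+18 = 105
… (106 more)
DC→Z5→L7→E7→E8→Y7: 13+3+13+18+21 = 68  ← best
The minimum is 68.
One shortest path: DC → Z5 → L7 → E7 → E8 → Y7.

Minimum one-way distance = 68.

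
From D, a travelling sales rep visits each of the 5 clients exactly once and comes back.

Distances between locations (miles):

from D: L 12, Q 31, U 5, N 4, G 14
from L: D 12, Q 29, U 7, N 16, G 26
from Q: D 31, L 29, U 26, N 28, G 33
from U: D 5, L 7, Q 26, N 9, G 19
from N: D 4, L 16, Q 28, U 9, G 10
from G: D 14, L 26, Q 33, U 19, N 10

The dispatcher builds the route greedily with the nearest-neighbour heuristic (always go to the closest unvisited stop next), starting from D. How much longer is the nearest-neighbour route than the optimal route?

Excess over optimum: 22 miles.

D: N=4, U=5, L=12, G=14, Q=31 ⇒ N
N: U=9, G=10, L=16, Q=28 ⇒ U
U: L=7, G=19, Q=26 ⇒ L
L: G=26, Q=29 ⇒ G
G: Q=33 ⇒ Q
NN route D → N → U → L → G → Q → D costs 110.
Optimal: D → U → L → Q → G → N → D costs 88 (by enumerating all 60 distinct tours).
Excess = 110 − 88 = 22.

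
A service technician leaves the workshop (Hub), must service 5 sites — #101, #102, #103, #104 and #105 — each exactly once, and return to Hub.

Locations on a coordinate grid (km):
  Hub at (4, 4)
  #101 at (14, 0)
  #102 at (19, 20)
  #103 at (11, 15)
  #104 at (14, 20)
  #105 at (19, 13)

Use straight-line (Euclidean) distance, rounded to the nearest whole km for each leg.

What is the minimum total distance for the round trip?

Hub-#101-#102-#103-#104-#105-Hub: 11+21+9+6+9+17 = 73
Hub-#101-#102-#103-#105-#104-Hub: 11+21+9+8+9+19 = 77
Hub-#101-#102-#104-#103-#105-Hub: 11+21+5+6+8+17 = 68
Hub-#101-#102-#104-#105-#103-Hub: 11+21+5+9+8+13 = 67
Hub-#101-#102-#105-#103-#104-Hub: 11+21+7+8+6+19 = 72
Hub-#101-#102-#105-#104-#103-Hub: 11+21+7+9+6+13 = 67
Hub-#101-#103-#102-#104-#105-Hub: 11+15+9+5+9+17 = 66
Hub-#101-#103-#102-#105-#104-Hub: 11+15+9+7+9+19 = 70
Hub-#101-#103-#104-#102-#105-Hub: 11+15+6+5+7+17 = 61
Hub-#101-#103-#104-#105-#102-Hub: 11+15+6+9+7+22 = 70
Hub-#101-#103-#105-#102-#104-Hub: 11+15+8+7+5+19 = 65
Hub-#101-#103-#105-#104-#102-Hub: 11+15+8+9+5+22 = 70
Hub-#101-#104-#102-#103-#105-Hub: 11+20+5+9+8+17 = 70
Hub-#101-#104-#102-#105-#103-Hub: 11+20+5+7+8+13 = 64
… (46 more)
Hub-#101-#105-#102-#104-#103-Hub: 11+14+7+5+6+13 = 56  ← best
The minimum is 56.
One optimal route: Hub → #101 → #105 → #102 → #104 → #103 → Hub (or its reverse).

Minimum total distance: 56 km.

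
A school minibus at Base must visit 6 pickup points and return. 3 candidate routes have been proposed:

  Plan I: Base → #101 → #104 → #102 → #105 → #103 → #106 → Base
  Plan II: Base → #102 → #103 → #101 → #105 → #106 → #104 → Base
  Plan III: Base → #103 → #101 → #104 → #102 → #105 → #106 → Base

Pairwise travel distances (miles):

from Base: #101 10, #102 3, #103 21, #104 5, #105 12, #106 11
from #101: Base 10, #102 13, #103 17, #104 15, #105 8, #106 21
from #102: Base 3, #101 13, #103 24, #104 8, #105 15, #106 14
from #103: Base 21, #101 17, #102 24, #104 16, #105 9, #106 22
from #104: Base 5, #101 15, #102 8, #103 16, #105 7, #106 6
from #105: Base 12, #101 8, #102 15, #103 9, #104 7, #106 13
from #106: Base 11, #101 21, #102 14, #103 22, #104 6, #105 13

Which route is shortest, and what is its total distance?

76 miles — Plan II is the shortest.

Plan I: 10 + 15 + 8 + 15 + 9 + 22 + 11 = 90
Plan II: 3 + 24 + 17 + 8 + 13 + 6 + 5 = 76
Plan III: 21 + 17 + 15 + 8 + 15 + 13 + 11 = 100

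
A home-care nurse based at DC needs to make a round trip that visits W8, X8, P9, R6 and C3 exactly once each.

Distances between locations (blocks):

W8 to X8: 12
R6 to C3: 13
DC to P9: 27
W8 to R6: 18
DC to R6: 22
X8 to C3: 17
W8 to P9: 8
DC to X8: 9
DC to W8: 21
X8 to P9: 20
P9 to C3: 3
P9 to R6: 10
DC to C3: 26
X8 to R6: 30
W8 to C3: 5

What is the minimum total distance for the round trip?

DC-W8-X8-P9-R6-C3-DC: 21+12+20+10+13+26 = 102
DC-W8-X8-P9-C3-R6-DC: 21+12+20+3+13+22 = 91
DC-W8-X8-R6-P9-C3-DC: 21+12+30+10+3+26 = 102
DC-W8-X8-R6-C3-P9-DC: 21+12+30+13+3+27 = 106
DC-W8-X8-C3-P9-R6-DC: 21+12+17+3+10+22 = 85
DC-W8-X8-C3-R6-P9-DC: 21+12+17+13+10+27 = 100
DC-W8-P9-X8-R6-C3-DC: 21+8+20+30+13+26 = 118
DC-W8-P9-X8-C3-R6-DC: 21+8+20+17+13+22 = 101
DC-W8-P9-R6-X8-C3-DC: 21+8+10+30+17+26 = 112
DC-W8-P9-R6-C3-X8-DC: 21+8+10+13+17+9 = 78
DC-W8-P9-C3-X8-R6-DC: 21+8+3+17+30+22 = 101
DC-W8-P9-C3-R6-X8-DC: 21+8+3+13+30+9 = 84
DC-W8-R6-X8-P9-C3-DC: 21+18+30+20+3+26 = 118
DC-W8-R6-X8-C3-P9-DC: 21+18+30+17+3+27 = 116
… (46 more)
DC-X8-W8-C3-P9-R6-DC: 9+12+5+3+10+22 = 61  ← best
The minimum is 61.
One optimal route: DC → X8 → W8 → C3 → P9 → R6 → DC (or its reverse).

Minimum total distance: 61 blocks.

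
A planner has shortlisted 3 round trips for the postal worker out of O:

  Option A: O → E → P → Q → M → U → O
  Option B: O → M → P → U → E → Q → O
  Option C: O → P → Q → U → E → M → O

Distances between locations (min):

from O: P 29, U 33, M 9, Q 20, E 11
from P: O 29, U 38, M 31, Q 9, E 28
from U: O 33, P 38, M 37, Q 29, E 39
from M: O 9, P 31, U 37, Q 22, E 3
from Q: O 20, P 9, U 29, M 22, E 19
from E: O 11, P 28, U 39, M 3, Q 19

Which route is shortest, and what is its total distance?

118 min — Option C is the shortest.

Option A: 11 + 28 + 9 + 22 + 37 + 33 = 140
Option B: 9 + 31 + 38 + 39 + 19 + 20 = 156
Option C: 29 + 9 + 29 + 39 + 3 + 9 = 118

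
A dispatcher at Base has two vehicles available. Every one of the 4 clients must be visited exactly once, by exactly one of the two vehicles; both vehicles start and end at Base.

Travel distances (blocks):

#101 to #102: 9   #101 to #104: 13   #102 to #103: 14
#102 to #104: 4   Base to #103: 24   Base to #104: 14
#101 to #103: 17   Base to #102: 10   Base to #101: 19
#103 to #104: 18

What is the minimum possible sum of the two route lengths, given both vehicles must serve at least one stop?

Minimum combined distance: 88 blocks.

There are 2^3 − 1 = 7 ways to divide the 4 stops into two non-empty groups. For each, the best each vehicle can do is its own shortest tour through its group:
  {#101} + {#102, #103, #104}: 38 + 56 = 94
  {#102} + {#101, #103, #104}: 20 + 68 = 88
  {#101, #102} + {#103, #104}: 38 + 56 = 94
  {#103} + {#101, #102, #104}: 48 + 46 = 94
  {#101, #103} + {#102, #104}: 60 + 28 = 88
  {#102, #103} + {#101, #104}: 48 + 46 = 94
  … (7 splits in total)
Best: vehicle 1 Base → #102 → Base = 20; vehicle 2 Base → #101 → #103 → #104 → Base = 68; combined 88.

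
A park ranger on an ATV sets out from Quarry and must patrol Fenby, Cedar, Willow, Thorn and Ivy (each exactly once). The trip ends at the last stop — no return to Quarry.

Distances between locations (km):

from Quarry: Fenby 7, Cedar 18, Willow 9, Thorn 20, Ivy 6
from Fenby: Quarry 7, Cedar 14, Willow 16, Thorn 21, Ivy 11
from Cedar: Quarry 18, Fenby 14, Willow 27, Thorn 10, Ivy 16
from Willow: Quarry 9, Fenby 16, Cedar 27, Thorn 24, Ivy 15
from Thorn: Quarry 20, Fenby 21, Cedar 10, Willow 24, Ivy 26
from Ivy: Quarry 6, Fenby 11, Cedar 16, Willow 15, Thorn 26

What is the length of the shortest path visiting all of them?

Minimum one-way distance = 59 km.

There are 5! = 120 possible orderings.
Quarry - Fenby - Cedar - Willow - Thorn - Ivy: 7+14+27+24+26 = 98
Quarry - Fenby - Cedar - Willow - Ivy - Thorn: 7+14+27+15+26 = 89
Quarry - Fenby - Cedar - Thorn - Willow - Ivy: 7+14+10+24+15 = 70
Quarry - Fenby - Cedar - Thorn - Ivy - Willow: 7+14+10+26+15 = 72
Quarry - Fenby - Cedar - Ivy - Willow - Thorn: 7+14+16+15+24 = 76
Quarry - Fenby - Cedar - Ivy - Thorn - Willow: 7+14+16+26+24 = 87
Quarry - Fenby - Willow - Cedar - Thorn - Ivy: 7+16+27+10+26 = 86
Quarry - Fenby - Willow - Cedar - Ivy - Thorn: 7+16+27+16+26 = 92
Quarry - Fenby - Willow - Thorn - Cedar - Ivy: 7+16+24+10+16 = 73
Quarry - Fenby - Willow - Thorn - Ivy - Cedar: 7+16+24+26+16 = 89
Quarry - Fenby - Willow - Ivy - Cedar - Thorn: 7+16+15+16+10 = 64
Quarry - Fenby - Willow - Ivy - Thorn - Cedar: 7+16+15+26+10 = 74
Quarry - Fenby - Thorn - Cedar - Willow - Ivy: 7+21+10+27+15 = 80
Quarry - Fenby - Thorn - Cedar - Ivy - Willow: 7+21+10+16+15 = 69
… (106 more)
Quarry - Willow - Ivy - Fenby - Cedar - Thorn: 9+15+11+14+10 = 59  ← best
The minimum is 59.
One shortest path: Quarry → Willow → Ivy → Fenby → Cedar → Thorn.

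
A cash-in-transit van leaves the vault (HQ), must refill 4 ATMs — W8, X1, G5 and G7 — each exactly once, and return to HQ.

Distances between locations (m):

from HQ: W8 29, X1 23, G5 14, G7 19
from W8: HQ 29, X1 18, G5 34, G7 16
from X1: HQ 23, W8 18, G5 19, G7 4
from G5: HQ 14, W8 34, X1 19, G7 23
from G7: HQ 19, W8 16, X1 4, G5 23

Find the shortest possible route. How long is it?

Shortest round trip = 82 m.

With 4 stops there are 4!/2 = 12 distinct round trips (a route and its reverse cost the same).
HQ-W8-X1-G5-G7-HQ: 29+18+19+23+19 = 108
HQ-W8-X1-G7-G5-HQ: 29+18+4+23+14 = 88
HQ-W8-G5-X1-G7-HQ: 29+34+19+4+19 = 105
HQ-W8-G5-G7-X1-HQ: 29+34+23+4+23 = 113
HQ-W8-G7-X1-G5-HQ: 29+16+4+19+14 = 82
HQ-W8-G7-G5-X1-HQ: 29+16+23+19+23 = 110
HQ-X1-W8-G5-G7-HQ: 23+18+34+23+19 = 117
HQ-X1-W8-G7-G5-HQ: 23+18+16+23+14 = 94
HQ-X1-G5-W8-G7-HQ: 23+19+34+16+19 = 111
HQ-X1-G7-W8-G5-HQ: 23+4+16+34+14 = 91
HQ-G5-W8-X1-G7-HQ: 14+34+18+4+19 = 89
HQ-G5-X1-W8-G7-HQ: 14+19+18+16+19 = 86
The minimum is 82.
One optimal route: HQ → W8 → G7 → X1 → G5 → HQ (or its reverse).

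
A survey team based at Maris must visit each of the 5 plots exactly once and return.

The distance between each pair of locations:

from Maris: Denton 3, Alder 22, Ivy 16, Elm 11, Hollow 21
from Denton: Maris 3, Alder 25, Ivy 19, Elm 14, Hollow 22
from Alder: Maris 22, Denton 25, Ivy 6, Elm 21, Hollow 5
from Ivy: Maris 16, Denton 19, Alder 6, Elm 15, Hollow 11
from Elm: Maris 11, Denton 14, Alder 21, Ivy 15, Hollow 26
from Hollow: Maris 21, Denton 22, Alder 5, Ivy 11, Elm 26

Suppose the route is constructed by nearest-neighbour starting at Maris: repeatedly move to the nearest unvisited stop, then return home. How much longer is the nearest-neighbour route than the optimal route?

2 longer than the optimal tour.

From Maris: Denton=3, Elm=11, Ivy=16, Hollow=21, Alder=22 → choose Denton (3).
From Denton: Elm=14, Ivy=19, Hollow=22, Alder=25 → choose Elm (14).
From Elm: Ivy=15, Alder=21, Hollow=26 → choose Ivy (15).
From Ivy: Alder=6, Hollow=11 → choose Alder (6).
From Alder: Hollow=5 → choose Hollow (5).
NN route Maris → Denton → Elm → Ivy → Alder → Hollow → Maris costs 64.
Optimal: Maris → Denton → Hollow → Alder → Ivy → Elm → Maris costs 62 (by enumerating all 60 distinct tours).
Excess = 64 − 62 = 2.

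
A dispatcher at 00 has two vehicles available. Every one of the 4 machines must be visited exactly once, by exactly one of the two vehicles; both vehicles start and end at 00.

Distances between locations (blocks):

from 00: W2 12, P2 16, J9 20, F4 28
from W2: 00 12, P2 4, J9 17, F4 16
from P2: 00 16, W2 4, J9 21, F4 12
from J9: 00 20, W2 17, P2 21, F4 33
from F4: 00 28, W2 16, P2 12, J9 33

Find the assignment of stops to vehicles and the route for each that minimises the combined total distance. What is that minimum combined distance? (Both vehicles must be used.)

96 blocks — the smallest possible combined total.

Try each way of splitting the stops between the two vehicles (each non-empty) and, for each split, find the best tour for each vehicle:
  {W2} + {P2, J9, F4}: 24 + 81 = 105
  {P2} + {W2, J9, F4}: 32 + 81 = 113
  {W2, P2} + {J9, F4}: 32 + 81 = 113
  {J9} + {W2, P2, F4}: 40 + 56 = 96
  {W2, J9} + {P2, F4}: 49 + 56 = 105
  {P2, J9} + {W2, F4}: 57 + 56 = 113
  … (7 splits in total)
Best: vehicle 1 00 → J9 → 00 = 40; vehicle 2 00 → W2 → P2 → F4 → 00 = 56; combined 96.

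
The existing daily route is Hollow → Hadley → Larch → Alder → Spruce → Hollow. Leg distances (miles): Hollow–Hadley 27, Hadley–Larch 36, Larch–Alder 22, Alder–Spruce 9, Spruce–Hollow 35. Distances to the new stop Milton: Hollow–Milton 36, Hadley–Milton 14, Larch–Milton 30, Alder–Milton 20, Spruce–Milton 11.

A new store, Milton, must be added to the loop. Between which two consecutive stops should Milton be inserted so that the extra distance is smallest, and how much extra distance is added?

Minimum extra distance: 8 miles, inserting Milton between Hadley and Larch.

Insertion cost between consecutive stops i–j is d(i,Milton) + d(Milton,j) − d(i,j):
  between Hollow and Hadley: 36 + 14 − 27 = 23
  between Hadley and Larch: 14 + 30 − 36 = 8
  between Larch and Alder: 30 + 20 − 22 = 28
  between Alder and Spruce: 20 + 11 − 9 = 22
  between Spruce and Hollow: 11 + 36 − 35 = 12
Cheapest insertion is between Hadley and Larch, adding 8.
New total = 129 + 8 = 137.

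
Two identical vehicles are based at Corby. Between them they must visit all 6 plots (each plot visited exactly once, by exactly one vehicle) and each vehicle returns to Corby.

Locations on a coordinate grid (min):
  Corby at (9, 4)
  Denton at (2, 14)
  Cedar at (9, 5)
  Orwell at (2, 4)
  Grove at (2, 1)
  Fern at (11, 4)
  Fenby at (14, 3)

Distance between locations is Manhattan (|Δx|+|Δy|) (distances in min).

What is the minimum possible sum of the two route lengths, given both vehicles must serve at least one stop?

Minimum combined distance: 52 min.

Try each way of splitting the stops between the two vehicles (each non-empty) and, for each split, find the best tour for each vehicle:
  {Denton} + {Cedar, Orwell, Grove, Fern, Fenby}: 34 + 32 = 66
  {Cedar} + {Denton, Orwell, Grove, Fern, Fenby}: 2 + 50 = 52
  {Denton, Cedar} + {Orwell, Grove, Fern, Fenby}: 34 + 30 = 64
  {Orwell} + {Denton, Cedar, Grove, Fern, Fenby}: 14 + 50 = 64
  {Denton, Orwell} + {Cedar, Grove, Fern, Fenby}: 34 + 32 = 66
  {Cedar, Orwell} + {Denton, Grove, Fern, Fenby}: 16 + 50 = 66
  … (31 splits in total)
Best: vehicle 1 Corby → Cedar → Corby = 2; vehicle 2 Corby → Denton → Orwell → Grove → Fenby → Fern → Corby = 50; combined 52.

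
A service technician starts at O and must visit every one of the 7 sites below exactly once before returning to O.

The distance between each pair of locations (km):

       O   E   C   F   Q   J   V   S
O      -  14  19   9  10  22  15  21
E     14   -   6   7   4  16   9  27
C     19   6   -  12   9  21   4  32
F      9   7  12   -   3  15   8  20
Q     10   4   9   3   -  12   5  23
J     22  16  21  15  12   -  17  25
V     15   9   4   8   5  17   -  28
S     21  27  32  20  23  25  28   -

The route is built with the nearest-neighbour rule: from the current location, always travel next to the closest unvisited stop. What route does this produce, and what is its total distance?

O → [F:9 / Q:10 / E:14 / V:15 / C:19 / S:21 / J:22] → F (9)
F → [Q:3 / E:7 / V:8 / C:12 / J:15 / S:20] → Q (3)
Q → [E:4 / V:5 / C:9 / J:12 / S:23] → E (4)
E → [C:6 / V:9 / J:16 / S:27] → C (6)
C → [V:4 / J:21 / S:32] → V (4)
V → [J:17 / S:28] → J (17)
J → [S:25] → S (25)
Return S→O: 21.
Total = 9 + 3 + 4 + 6 + 4 + 17 + 25 + 21 = 89.

89 km along O → F → Q → E → C → V → J → S → O.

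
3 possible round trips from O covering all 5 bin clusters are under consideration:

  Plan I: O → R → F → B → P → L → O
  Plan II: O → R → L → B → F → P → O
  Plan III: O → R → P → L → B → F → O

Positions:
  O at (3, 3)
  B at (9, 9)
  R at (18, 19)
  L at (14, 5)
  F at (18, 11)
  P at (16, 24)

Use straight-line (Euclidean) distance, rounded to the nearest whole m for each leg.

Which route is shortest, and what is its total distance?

Shortest is Plan III, total 78 m.

Plan I: 22 + 8 + 9 + 17 + 19 + 11 = 86
Plan II: 22 + 15 + 6 + 9 + 13 + 25 = 90
Plan III: 22 + 5 + 19 + 6 + 9 + 17 = 78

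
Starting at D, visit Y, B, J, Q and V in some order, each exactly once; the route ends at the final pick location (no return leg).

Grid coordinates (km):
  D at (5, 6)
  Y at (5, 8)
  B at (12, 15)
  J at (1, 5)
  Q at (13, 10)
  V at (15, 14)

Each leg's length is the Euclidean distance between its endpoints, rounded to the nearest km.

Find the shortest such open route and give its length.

There are 5! = 120 possible orderings.
D - Y - B - J - Q - V: 2+10+15+13+4 = 44
D - Y - B - J - V - Q: 2+10+15+17+4 = 48
D - Y - B - Q - J - V: 2+10+5+13+17 = 47
D - Y - B - Q - V - J: 2+10+5+4+17 = 38
D - Y - B - V - J - Q: 2+10+3+17+13 = 45
D - Y - B - V - Q - J: 2+10+3+4+13 = 32
D - Y - J - B - Q - V: 2+5+15+5+4 = 31
D - Y - J - B - V - Q: 2+5+15+3+4 = 29
D - Y - J - Q - B - V: 2+5+13+5+3 = 28
D - Y - J - Q - V - B: 2+5+13+4+3 = 27
D - Y - J - V - B - Q: 2+5+17+3+5 = 32
D - Y - J - V - Q - B: 2+5+17+4+5 = 33
D - Y - Q - B - J - V: 2+8+5+15+17 = 47
D - Y - Q - B - V - J: 2+8+5+3+17 = 35
… (106 more)
D - J - Y - Q - V - B: 4+5+8+4+3 = 24  ← best
The minimum is 24.
One shortest path: D → J → Y → Q → V → B.

Shortest open route: 24 km.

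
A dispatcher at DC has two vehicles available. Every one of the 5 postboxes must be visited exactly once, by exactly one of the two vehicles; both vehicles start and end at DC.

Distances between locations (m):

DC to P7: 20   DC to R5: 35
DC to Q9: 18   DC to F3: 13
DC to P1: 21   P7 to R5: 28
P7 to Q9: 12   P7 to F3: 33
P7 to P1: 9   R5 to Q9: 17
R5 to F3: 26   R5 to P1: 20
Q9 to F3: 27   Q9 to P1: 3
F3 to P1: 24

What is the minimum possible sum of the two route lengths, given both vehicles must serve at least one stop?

Check every non-empty split of the stops between the two vehicles; for each half take its own optimal tour:
  {P7} + {R5, Q9, F3, P1}: 40 + 80 = 120
  {R5} + {P7, Q9, F3, P1}: 70 + 72 = 142
  {P7, R5} + {Q9, F3, P1}: 83 + 58 = 141
  {Q9} + {P7, R5, F3, P1}: 36 + 88 = 124
  {P7, Q9} + {R5, F3, P1}: 50 + 80 = 130
  {R5, Q9} + {P7, F3, P1}: 70 + 66 = 136
  … (15 splits in total)
  {F3} + {P7, R5, Q9, P1}: 26 + 84 = 110  ← best
Best: vehicle 1 DC → F3 → DC = 26; vehicle 2 DC → P7 → P1 → R5 → Q9 → DC = 84; combined 110.

110 m — the smallest possible combined total.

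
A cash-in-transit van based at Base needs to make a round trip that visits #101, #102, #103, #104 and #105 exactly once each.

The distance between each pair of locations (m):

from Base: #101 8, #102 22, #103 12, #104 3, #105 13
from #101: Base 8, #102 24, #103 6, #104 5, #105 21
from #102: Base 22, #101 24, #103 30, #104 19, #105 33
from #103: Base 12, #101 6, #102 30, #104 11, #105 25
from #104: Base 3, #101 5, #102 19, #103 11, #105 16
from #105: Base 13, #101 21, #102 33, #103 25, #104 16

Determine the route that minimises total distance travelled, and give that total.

Base-#101-#102-#103-#104-#105-Base: 8+24+30+11+16+13 = 102
Base-#101-#102-#103-#105-#104-Base: 8+24+30+25+16+3 = 106
Base-#101-#102-#104-#103-#105-Base: 8+24+19+11+25+13 = 100
Base-#101-#102-#104-#105-#103-Base: 8+24+19+16+25+12 = 104
Base-#101-#102-#105-#103-#104-Base: 8+24+33+25+11+3 = 104
Base-#101-#102-#105-#104-#103-Base: 8+24+33+16+11+12 = 104
Base-#101-#103-#102-#104-#105-Base: 8+6+30+19+16+13 = 92
Base-#101-#103-#102-#105-#104-Base: 8+6+30+33+16+3 = 96
Base-#101-#103-#104-#102-#105-Base: 8+6+11+19+33+13 = 90
Base-#101-#103-#104-#105-#102-Base: 8+6+11+16+33+22 = 96
Base-#101-#103-#105-#102-#104-Base: 8+6+25+33+19+3 = 94
Base-#101-#103-#105-#104-#102-Base: 8+6+25+16+19+22 = 96
Base-#101-#104-#102-#103-#105-Base: 8+5+19+30+25+13 = 100
Base-#101-#104-#102-#105-#103-Base: 8+5+19+33+25+12 = 102
… (46 more)
Base-#103-#101-#104-#102-#105-Base: 12+6+5+19+33+13 = 88  ← best
The minimum is 88.
One optimal route: Base → #103 → #101 → #104 → #102 → #105 → Base (or its reverse).

Shortest round trip = 88 m.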